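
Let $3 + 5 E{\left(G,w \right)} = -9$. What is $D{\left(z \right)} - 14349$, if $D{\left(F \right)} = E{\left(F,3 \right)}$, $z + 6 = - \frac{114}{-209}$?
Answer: $- \frac{71757}{5} \approx -14351.0$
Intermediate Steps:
$E{\left(G,w \right)} = - \frac{12}{5}$ ($E{\left(G,w \right)} = - \frac{3}{5} + \frac{1}{5} \left(-9\right) = - \frac{3}{5} - \frac{9}{5} = - \frac{12}{5}$)
$z = - \frac{60}{11}$ ($z = -6 - \frac{114}{-209} = -6 - - \frac{6}{11} = -6 + \frac{6}{11} = - \frac{60}{11} \approx -5.4545$)
$D{\left(F \right)} = - \frac{12}{5}$
$D{\left(z \right)} - 14349 = - \frac{12}{5} - 14349 = - \frac{71757}{5}$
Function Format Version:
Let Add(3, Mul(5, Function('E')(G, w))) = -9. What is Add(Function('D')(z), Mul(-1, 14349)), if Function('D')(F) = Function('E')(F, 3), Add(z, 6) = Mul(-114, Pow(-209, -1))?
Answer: Rational(-71757, 5) ≈ -14351.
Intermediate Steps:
Function('E')(G, w) = Rational(-12, 5) (Function('E')(G, w) = Add(Rational(-3, 5), Mul(Rational(1, 5), -9)) = Add(Rational(-3, 5), Rational(-9, 5)) = Rational(-12, 5))
z = Rational(-60, 11) (z = Add(-6, Mul(-114, Pow(-209, -1))) = Add(-6, Mul(-114, Rational(-1, 209))) = Add(-6, Rational(6, 11)) = Rational(-60, 11) ≈ -5.4545)
Function('D')(F) = Rational(-12, 5)
Add(Function('D')(z), Mul(-1, 14349)) = Add(Rational(-12, 5), Mul(-1, 14349)) = Add(Rational(-12, 5), -14349) = Rational(-71757, 5)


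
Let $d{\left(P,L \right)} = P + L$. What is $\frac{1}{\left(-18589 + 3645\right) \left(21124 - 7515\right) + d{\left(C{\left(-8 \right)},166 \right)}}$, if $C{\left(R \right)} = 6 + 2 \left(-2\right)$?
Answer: $- \frac{1}{203372728} \approx -4.9171 \cdot 10^{-9}$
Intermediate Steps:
$C{\left(R \right)} = 2$ ($C{\left(R \right)} = 6 - 4 = 2$)
$d{\left(P,L \right)} = L + P$
$\frac{1}{\left(-18589 + 3645\right) \left(21124 - 7515\right) + d{\left(C{\left(-8 \right)},166 \right)}} = \frac{1}{\left(-18589 + 3645\right) \left(21124 - 7515\right) + \left(166 + 2\right)} = \frac{1}{\left(-14944\right) 13609 + 168} = \frac{1}{-203372896 + 168} = \frac{1}{-203372728} = - \frac{1}{203372728}$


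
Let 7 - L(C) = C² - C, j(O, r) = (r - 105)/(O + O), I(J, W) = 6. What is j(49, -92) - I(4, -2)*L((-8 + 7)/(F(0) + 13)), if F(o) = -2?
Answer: -514817/11858 ≈ -43.415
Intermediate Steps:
j(O, r) = (-105 + r)/(2*O) (j(O, r) = (-105 + r)/((2*O)) = (-105 + r)*(1/(2*O)) = (-105 + r)/(2*O))
L(C) = 7 + C - C² (L(C) = 7 - (C² - C) = 7 + (C - C²) = 7 + C - C²)
j(49, -92) - I(4, -2)*L((-8 + 7)/(F(0) + 13)) = (½)*(-105 - 92)/49 - 6*(7 + (-8 + 7)/(-2 + 13) - ((-8 + 7)/(-2 + 13))²) = (½)*(1/49)*(-197) - 6*(7 - 1/11 - (-1/11)²) = -197/98 - 6*(7 - 1*1/11 - (-1*1/11)²) = -197/98 - 6*(7 - 1/11 - (-1/11)²) = -197/98 - 6*(7 - 1/11 - 1*1/121) = -197/98 - 6*(7 - 1/11 - 1/121) = -197/98 - 6*835/121 = -197/98 - 1*5010/121 = -197/98 - 5010/121 = -514817/11858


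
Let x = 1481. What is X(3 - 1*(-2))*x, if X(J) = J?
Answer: 7405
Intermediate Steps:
X(3 - 1*(-2))*x = (3 - 1*(-2))*1481 = (3 + 2)*1481 = 5*1481 = 7405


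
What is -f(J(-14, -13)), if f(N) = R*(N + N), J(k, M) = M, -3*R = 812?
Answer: -21112/3 ≈ -7037.3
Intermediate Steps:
R = -812/3 (R = -⅓*812 = -812/3 ≈ -270.67)
f(N) = -1624*N/3 (f(N) = -812*(N + N)/3 = -1624*N/3)
-f(J(-14, -13)) = -(-1624)*(-13)/3 = -1*21112/3 = -21112/3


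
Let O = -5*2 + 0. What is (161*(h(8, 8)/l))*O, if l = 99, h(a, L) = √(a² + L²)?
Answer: -12880*√2/99 ≈ -183.99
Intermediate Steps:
h(a, L) = √(L² + a²)
O = -10 (O = -10 + 0 = -10)
(161*(h(8, 8)/l))*O = (161*(√(8² + 8²)/99))*(-10) = (161*(√(64 + 64)*(1/99)))*(-10) = (161*(√128*(1/99)))*(-10) = (161*((8*√2)*(1/99)))*(-10) = (161*(8*√2/99))*(-10) = (1288*√2/99)*(-10) = -12880*√2/99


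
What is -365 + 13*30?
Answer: 25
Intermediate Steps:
-365 + 13*30 = -365 + 390 = 25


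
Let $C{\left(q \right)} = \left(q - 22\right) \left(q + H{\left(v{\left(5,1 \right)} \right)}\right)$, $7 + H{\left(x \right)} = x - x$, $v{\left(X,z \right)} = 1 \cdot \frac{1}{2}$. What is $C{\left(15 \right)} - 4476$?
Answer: $-4532$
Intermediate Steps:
$v{\left(X,z \right)} = \frac{1}{2}$ ($v{\left(X,z \right)} = 1 \cdot \frac{1}{2} = \frac{1}{2}$)
$H{\left(x \right)} = -7$ ($H{\left(x \right)} = -7 + \left(x - x\right) = -7 + 0 = -7$)
$C{\left(q \right)} = \left(-22 + q\right) \left(-7 + q\right)$ ($C{\left(q \right)} = \left(q - 22\right) \left(q - 7\right) = \left(-22 + q\right) \left(-7 + q\right)$)
$C{\left(15 \right)} - 4476 = \left(154 + 15^{2} - 435\right) - 4476 = \left(154 + 225 - 435\right) - 4476 = -56 - 4476 = -4532$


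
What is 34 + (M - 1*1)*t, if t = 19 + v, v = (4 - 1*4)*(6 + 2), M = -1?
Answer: -4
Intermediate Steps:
v = 0 (v = (4 - 4)*8 = 0*8 = 0)
t = 19 (t = 19 + 0 = 19)
34 + (M - 1*1)*t = 34 + (-1 - 1*1)*19 = 34 + (-1 - 1)*19 = 34 - 2*19 = 34 - 38 = -4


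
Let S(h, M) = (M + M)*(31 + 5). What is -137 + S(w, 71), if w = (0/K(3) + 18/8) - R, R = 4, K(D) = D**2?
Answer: 4975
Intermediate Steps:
w = -7/4 (w = (0/(3**2) + 18/8) - 1*4 = (0/9 + 18*(1/8)) - 4 = (0*(1/9) + 9/4) - 4 = (0 + 9/4) - 4 = 9/4 - 4 = -7/4 ≈ -1.7500)
S(h, M) = 72*M (S(h, M) = (2*M)*36 = 72*M)
-137 + S(w, 71) = -137 + 72*71 = -137 + 5112 = 4975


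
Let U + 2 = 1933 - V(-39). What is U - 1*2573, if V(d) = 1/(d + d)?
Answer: -50075/78 ≈ -641.99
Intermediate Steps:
V(d) = 1/(2*d)
U = 150619/78 (U = -2 + (1933 - 1/(2*(-39))) = -2 + (1933 - (-1)/(2*39)) = -2 + (1933 - 1*(-1/78)) = -2 + (1933 + 1/78) = -2 + 150775/78 = 150619/78 ≈ 1931.0)
U - 1*2573 = 150619/78 - 1*2573 = 150619/78 - 2573 = -50075/78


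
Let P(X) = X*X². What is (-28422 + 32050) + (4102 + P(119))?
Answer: 1692889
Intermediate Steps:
P(X) = X³
(-28422 + 32050) + (4102 + P(119)) = (-28422 + 32050) + (4102 + 119³) = 3628 + (4102 + 1685159) = 3628 + 1689261 = 1692889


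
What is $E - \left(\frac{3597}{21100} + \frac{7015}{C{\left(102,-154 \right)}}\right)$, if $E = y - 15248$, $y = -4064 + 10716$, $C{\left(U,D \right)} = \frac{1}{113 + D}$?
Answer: $\frac{5887297303}{21100} \approx 2.7902 \cdot 10^{5}$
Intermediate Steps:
$y = 6652$
$E = -8596$ ($E = 6652 - 15248 = -8596$)
$E - \left(\frac{3597}{21100} + \frac{7015}{C{\left(102,-154 \right)}}\right) = -8596 - \left(-287615 + \frac{3597}{21100}\right) = -8596 - \left(\frac{3597}{21100} + \frac{7015}{\frac{1}{-41}}\right) = -8596 - \left(\frac{3597}{21100} + \frac{7015}{- \frac{1}{41}}\right) = -8596 - - \frac{6068672903}{21100} = -8596 + \left(287615 - \frac{3597}{21100}\right) = -8596 + \frac{6068672903}{21100} = \frac{5887297303}{21100}$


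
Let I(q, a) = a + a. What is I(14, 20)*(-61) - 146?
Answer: -2586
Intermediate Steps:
I(q, a) = 2*a
I(14, 20)*(-61) - 146 = (2*20)*(-61) - 146 = 40*(-61) - 146 = -2440 - 146 = -2586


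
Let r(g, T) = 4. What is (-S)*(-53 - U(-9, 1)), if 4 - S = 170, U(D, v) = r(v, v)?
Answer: -9462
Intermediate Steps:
U(D, v) = 4
S = -166 (S = 4 - 1*170 = 4 - 170 = -166)
(-S)*(-53 - U(-9, 1)) = (-1*(-166))*(-53 - 1*4) = 166*(-53 - 4) = 166*(-57) = -9462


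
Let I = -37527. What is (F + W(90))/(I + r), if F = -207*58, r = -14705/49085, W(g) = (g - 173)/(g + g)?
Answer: 21216137171/66312990000 ≈ 0.31994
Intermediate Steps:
W(g) = (-173 + g)/(2*g) (W(g) = (-173 + g)/((2*g)) = (-173 + g)*(1/(2*g)) = (-173 + g)/(2*g))
r = -2941/9817 (r = -14705*1/49085 = -2941/9817 ≈ -0.29958)
F = -12006
(F + W(90))/(I + r) = (-12006 + (½)*(-173 + 90)/90)/(-37527 - 2941/9817) = (-12006 + (½)*(1/90)*(-83))/(-368405500/9817) = (-12006 - 83/180)*(-9817/368405500) = -2161163/180*(-9817/368405500) = 21216137171/66312990000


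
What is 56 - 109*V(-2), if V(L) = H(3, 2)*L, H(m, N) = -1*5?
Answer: -1034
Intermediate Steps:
H(m, N) = -5
V(L) = -5*L
56 - 109*V(-2) = 56 - (-545)*(-2) = 56 - 109*10 = 56 - 1090 = -1034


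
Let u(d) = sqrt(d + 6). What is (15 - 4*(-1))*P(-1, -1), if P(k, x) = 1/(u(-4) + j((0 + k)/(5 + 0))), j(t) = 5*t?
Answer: 19 + 19*sqrt(2) ≈ 45.870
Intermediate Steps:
u(d) = sqrt(6 + d)
P(k, x) = 1/(k + sqrt(2)) (P(k, x) = 1/(sqrt(6 - 4) + 5*((0 + k)/(5 + 0))) = 1/(sqrt(2) + 5*(k/5)) = 1/(sqrt(2) + k) = 1/(k + sqrt(2)))
(15 - 4*(-1))*P(-1, -1) = (15 - 4*(-1))/(-1 + sqrt(2)) = (15 + 4)/(-1 + sqrt(2)) = 19/(-1 + sqrt(2))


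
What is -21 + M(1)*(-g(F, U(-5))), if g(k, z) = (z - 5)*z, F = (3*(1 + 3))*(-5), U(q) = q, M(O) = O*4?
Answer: -221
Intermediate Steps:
M(O) = 4*O
F = -60 (F = (3*4)*(-5) = 12*(-5) = -60)
g(k, z) = z*(-5 + z) (g(k, z) = (-5 + z)*z = z*(-5 + z))
-21 + M(1)*(-g(F, U(-5))) = -21 + (4*1)*(-(-5)*(-5 - 5)) = -21 + 4*(-(-5)*(-10)) = -21 + 4*(-1*50) = -21 + 4*(-50) = -21 - 200 = -221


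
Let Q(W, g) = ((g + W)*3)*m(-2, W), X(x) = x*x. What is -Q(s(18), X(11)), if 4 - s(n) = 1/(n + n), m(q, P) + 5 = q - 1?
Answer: 8998/3 ≈ 2999.3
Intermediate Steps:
m(q, P) = -6 + q (m(q, P) = -5 + (q - 1) = -5 + (-1 + q) = -6 + q)
X(x) = x²
s(n) = 4 - 1/(2*n) (s(n) = 4 - 1/(n + n) = 4 - 1/(2*n))
Q(W, g) = -24*W - 24*g (Q(W, g) = ((g + W)*3)*(-6 - 2) = ((W + g)*3)*(-8) = (3*W + 3*g)*(-8) = -24*W - 24*g)
-Q(s(18), X(11)) = -(-24*(4 - ½/18) - 24*11²) = -(-24*(4 - ½*1/18) - 24*121) = -(-24*(4 - 1/36) - 2904) = -(-24*143/36 - 2904) = -(-286/3 - 2904) = -1*(-8998/3) = 8998/3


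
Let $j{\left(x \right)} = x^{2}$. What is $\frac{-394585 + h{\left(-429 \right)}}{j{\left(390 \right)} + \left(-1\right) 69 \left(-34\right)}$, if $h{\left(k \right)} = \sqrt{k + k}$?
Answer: $- \frac{394585}{154446} + \frac{i \sqrt{858}}{154446} \approx -2.5548 + 0.00018966 i$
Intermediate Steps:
$h{\left(k \right)} = \sqrt{2} \sqrt{k}$ ($h{\left(k \right)} = \sqrt{2 k} = \sqrt{2} \sqrt{k}$)
$\frac{-394585 + h{\left(-429 \right)}}{j{\left(390 \right)} + \left(-1\right) 69 \left(-34\right)} = \frac{-394585 + \sqrt{2} \sqrt{-429}}{390^{2} + \left(-1\right) 69 \left(-34\right)} = \frac{-394585 + \sqrt{2} i \sqrt{429}}{152100 - -2346} = \frac{-394585 + i \sqrt{858}}{152100 + 2346} = \frac{-394585 + i \sqrt{858}}{154446} = \left(-394585 + i \sqrt{858}\right) \frac{1}{154446} = - \frac{394585}{154446} + \frac{i \sqrt{858}}{154446}$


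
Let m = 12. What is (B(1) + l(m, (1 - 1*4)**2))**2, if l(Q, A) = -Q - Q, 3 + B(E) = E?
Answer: 676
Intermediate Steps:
B(E) = -3 + E
l(Q, A) = -2*Q
(B(1) + l(m, (1 - 1*4)**2))**2 = ((-3 + 1) - 2*12)**2 = (-2 - 24)**2 = (-26)**2 = 676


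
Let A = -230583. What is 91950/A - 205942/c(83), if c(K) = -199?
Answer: 15822808712/15295339 ≈ 1034.5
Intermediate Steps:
91950/A - 205942/c(83) = 91950/(-230583) - 205942/(-199) = 91950*(-1/230583) - 205942*(-1/199) = -30650/76861 + 205942/199 = 15822808712/15295339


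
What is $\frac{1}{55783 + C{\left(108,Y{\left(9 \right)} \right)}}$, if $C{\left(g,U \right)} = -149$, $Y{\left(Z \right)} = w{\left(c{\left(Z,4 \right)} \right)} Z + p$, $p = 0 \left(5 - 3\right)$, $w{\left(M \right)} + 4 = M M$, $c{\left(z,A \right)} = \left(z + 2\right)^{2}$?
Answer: $\frac{1}{55634} \approx 1.7975 \cdot 10^{-5}$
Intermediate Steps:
$c{\left(z,A \right)} = \left(2 + z\right)^{2}$
$w{\left(M \right)} = -4 + M^{2}$ ($w{\left(M \right)} = -4 + M M = -4 + M^{2}$)
$p = 0$ ($p = 0 \cdot 2 = 0$)
$Y{\left(Z \right)} = Z \left(-4 + \left(2 + Z\right)^{4}\right)$ ($Y{\left(Z \right)} = \left(-4 + \left(\left(2 + Z\right)^{2}\right)^{2}\right) Z + 0 = \left(-4 + \left(2 + Z\right)^{4}\right) Z + 0 = Z \left(-4 + \left(2 + Z\right)^{4}\right) + 0 = Z \left(-4 + \left(2 + Z\right)^{4}\right)$)
$\frac{1}{55783 + C{\left(108,Y{\left(9 \right)} \right)}} = \frac{1}{55783 - 149} = \frac{1}{55634}$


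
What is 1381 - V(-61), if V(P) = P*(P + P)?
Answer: -6061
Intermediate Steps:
V(P) = 2*P² (V(P) = P*(2*P) = 2*P²)
1381 - V(-61) = 1381 - 2*(-61)² = 1381 - 2*3721 = 1381 - 1*7442 = 1381 - 7442 = -6061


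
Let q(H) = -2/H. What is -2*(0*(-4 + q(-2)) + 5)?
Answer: -10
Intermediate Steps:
-2*(0*(-4 + q(-2)) + 5) = -2*(0*(-4 - 2/(-2)) + 5) = -2*(0*(-4 - 2*(-1/2)) + 5) = -2*(0*(-4 + 1) + 5) = -2*(0*(-3) + 5) = -2*(0 + 5) = -2*5 = -10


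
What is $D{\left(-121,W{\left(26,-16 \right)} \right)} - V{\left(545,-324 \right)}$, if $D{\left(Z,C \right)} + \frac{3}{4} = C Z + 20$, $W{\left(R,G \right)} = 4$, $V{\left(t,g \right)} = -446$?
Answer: $- \frac{75}{4} \approx -18.75$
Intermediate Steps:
$D{\left(Z,C \right)} = \frac{77}{4} + C Z$ ($D{\left(Z,C \right)} = - \frac{3}{4} + \left(C Z + 20\right) = - \frac{3}{4} + \left(20 + C Z\right) = \frac{77}{4} + C Z$)
$D{\left(-121,W{\left(26,-16 \right)} \right)} - V{\left(545,-324 \right)} = \left(\frac{77}{4} + 4 \left(-121\right)\right) - -446 = \left(\frac{77}{4} - 484\right) + 446 = - \frac{1859}{4} + 446 = - \frac{75}{4}$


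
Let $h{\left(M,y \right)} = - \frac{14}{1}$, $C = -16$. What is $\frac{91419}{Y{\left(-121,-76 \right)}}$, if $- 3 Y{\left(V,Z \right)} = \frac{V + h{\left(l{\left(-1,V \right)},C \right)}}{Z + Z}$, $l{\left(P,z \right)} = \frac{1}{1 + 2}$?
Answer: $- \frac{4631896}{15} \approx -3.0879 \cdot 10^{5}$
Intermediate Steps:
$l{\left(P,z \right)} = \frac{1}{3}$
$h{\left(M,y \right)} = -14$ ($h{\left(M,y \right)} = \left(-14\right) 1 = -14$)
$Y{\left(V,Z \right)} = - \frac{-14 + V}{6 Z}$ ($Y{\left(V,Z \right)} = - \frac{\left(V - 14\right) \frac{1}{Z + Z}}{3} = - \frac{\left(-14 + V\right) \frac{1}{2 Z}}{3} = - \frac{\frac{1}{2} \frac{1}{Z} \left(-14 + V\right)}{3} = - \frac{-14 + V}{6 Z}$)
$\frac{91419}{Y{\left(-121,-76 \right)}} = \frac{91419}{\frac{1}{6} \frac{1}{-76} \left(14 - -121\right)} = \frac{91419}{\frac{1}{6} \left(- \frac{1}{76}\right) \left(14 + 121\right)} = \frac{91419}{\frac{1}{6} \left(- \frac{1}{76}\right) 135} = \frac{91419}{- \frac{45}{152}} = 91419 \left(- \frac{152}{45}\right) = - \frac{4631896}{15}$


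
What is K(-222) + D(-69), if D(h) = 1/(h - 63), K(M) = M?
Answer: -29305/132 ≈ -222.01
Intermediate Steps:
D(h) = 1/(-63 + h)
K(-222) + D(-69) = -222 + 1/(-63 - 69) = -222 + 1/(-132) = -222 - 1/132 = -29305/132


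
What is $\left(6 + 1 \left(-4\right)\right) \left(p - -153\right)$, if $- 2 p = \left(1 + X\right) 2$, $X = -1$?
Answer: $306$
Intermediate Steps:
$p = 0$ ($p = - \frac{\left(1 - 1\right) 2}{2} = - \frac{0 \cdot 2}{2} = \left(- \frac{1}{2}\right) 0 = 0$)
$\left(6 + 1 \left(-4\right)\right) \left(p - -153\right) = \left(6 + 1 \left(-4\right)\right) \left(0 - -153\right) = \left(6 - 4\right) \left(0 + 153\right) = 2 \cdot 153 = 306$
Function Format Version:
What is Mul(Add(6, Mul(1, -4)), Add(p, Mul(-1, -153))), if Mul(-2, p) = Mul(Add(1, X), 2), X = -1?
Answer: 306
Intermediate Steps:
p = 0 (p = Mul(Rational(-1, 2), Mul(Add(1, -1), 2)) = Mul(Rational(-1, 2), Mul(0, 2)) = Mul(Rational(-1, 2), 0) = 0)
Mul(Add(6, Mul(1, -4)), Add(p, Mul(-1, -153))) = Mul(Add(6, Mul(1, -4)), Add(0, Mul(-1, -153))) = Mul(Add(6, -4), Add(0, 153)) = Mul(2, 153) = 306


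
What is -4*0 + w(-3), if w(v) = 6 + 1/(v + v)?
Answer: 35/6 ≈ 5.8333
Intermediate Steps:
w(v) = 6 + 1/(2*v)
-4*0 + w(-3) = -4*0 + (6 + (1/2)/(-3)) = 0 + (6 + (1/2)*(-1/3)) = 0 + (6 - 1/6) = 0 + 35/6 = 35/6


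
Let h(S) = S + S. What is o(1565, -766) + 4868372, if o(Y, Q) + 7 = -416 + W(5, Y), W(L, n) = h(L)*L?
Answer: 4867999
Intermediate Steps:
h(S) = 2*S
W(L, n) = 2*L² (W(L, n) = (2*L)*L = 2*L²)
o(Y, Q) = -373 (o(Y, Q) = -7 + (-416 + 2*5²) = -7 + (-416 + 2*25) = -7 + (-416 + 50) = -7 - 366 = -373)
o(1565, -766) + 4868372 = -373 + 4868372 = 4867999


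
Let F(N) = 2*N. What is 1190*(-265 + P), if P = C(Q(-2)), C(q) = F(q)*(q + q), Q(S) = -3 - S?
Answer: -310590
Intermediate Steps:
C(q) = 4*q² (C(q) = (2*q)*(q + q) = (2*q)*(2*q) = 4*q²)
P = 4 (P = 4*(-3 - 1*(-2))² = 4*(-3 + 2)² = 4*(-1)² = 4*1 = 4)
1190*(-265 + P) = 1190*(-265 + 4) = 1190*(-261) = -310590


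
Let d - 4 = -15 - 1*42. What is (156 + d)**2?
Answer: 10609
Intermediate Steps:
d = -53 (d = 4 + (-15 - 1*42) = 4 + (-15 - 42) = 4 - 57 = -53)
(156 + d)**2 = (156 - 53)**2 = 103**2 = 10609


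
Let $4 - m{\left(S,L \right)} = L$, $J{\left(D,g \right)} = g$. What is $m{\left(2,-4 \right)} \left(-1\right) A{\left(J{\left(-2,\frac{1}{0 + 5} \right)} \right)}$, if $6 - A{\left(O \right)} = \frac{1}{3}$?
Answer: $- \frac{136}{3} \approx -45.333$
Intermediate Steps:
$A{\left(O \right)} = \frac{17}{3}$ ($A{\left(O \right)} = 6 - \frac{1}{3} = \frac{17}{3}$)
$m{\left(S,L \right)} = 4 - L$
$m{\left(2,-4 \right)} \left(-1\right) A{\left(J{\left(-2,\frac{1}{0 + 5} \right)} \right)} = \left(4 - -4\right) \left(-1\right) \frac{17}{3} = \left(4 + 4\right) \left(-1\right) \frac{17}{3} = 8 \left(-1\right) \frac{17}{3} = \left(-8\right) \frac{17}{3} = - \frac{136}{3}$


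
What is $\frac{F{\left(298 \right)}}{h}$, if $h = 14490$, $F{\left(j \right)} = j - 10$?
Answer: $\frac{16}{805} \approx 0.019876$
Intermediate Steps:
$F{\left(j \right)} = -10 + j$
$\frac{F{\left(298 \right)}}{h} = \frac{-10 + 298}{14490} = 288 \cdot \frac{1}{14490} = \frac{16}{805}$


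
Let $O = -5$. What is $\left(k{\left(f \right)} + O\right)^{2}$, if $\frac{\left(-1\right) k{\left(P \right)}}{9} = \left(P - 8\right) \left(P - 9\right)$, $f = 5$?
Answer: $12769$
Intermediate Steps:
$k{\left(P \right)} = - 9 \left(-9 + P\right) \left(-8 + P\right)$ ($k{\left(P \right)} = - 9 \left(P - 8\right) \left(P - 9\right) = - 9 \left(-8 + P\right) \left(-9 + P\right) = - 9 \left(-9 + P\right) \left(-8 + P\right)$)
$\left(k{\left(f \right)} + O\right)^{2} = \left(\left(-648 - 9 \cdot 5^{2} + 153 \cdot 5\right) - 5\right)^{2} = \left(\left(-648 - 225 + 765\right) - 5\right)^{2} = \left(-108 - 5\right)^{2} = \left(-113\right)^{2} = 12769$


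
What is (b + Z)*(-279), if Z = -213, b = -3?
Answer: 60264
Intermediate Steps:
(b + Z)*(-279) = (-3 - 213)*(-279) = -216*(-279) = 60264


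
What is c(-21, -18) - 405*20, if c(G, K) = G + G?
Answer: -8142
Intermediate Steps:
c(G, K) = 2*G
c(-21, -18) - 405*20 = 2*(-21) - 405*20 = -42 - 8100 = -8142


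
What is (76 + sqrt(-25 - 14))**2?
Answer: (76 + I*sqrt(39))**2 ≈ 5737.0 + 949.24*I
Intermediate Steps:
(76 + sqrt(-25 - 14))**2 = (76 + sqrt(-39))**2 = (76 + I*sqrt(39))**2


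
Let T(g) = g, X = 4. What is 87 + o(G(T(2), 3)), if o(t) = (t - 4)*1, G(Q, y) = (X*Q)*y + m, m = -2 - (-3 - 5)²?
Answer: 41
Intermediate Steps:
m = -66 (m = -2 - 1*(-8)² = -2 - 1*64 = -2 - 64 = -66)
G(Q, y) = -66 + 4*Q*y (G(Q, y) = (4*Q)*y - 66 = 4*Q*y - 66 = -66 + 4*Q*y)
o(t) = -4 + t (o(t) = (-4 + t)*1 = -4 + t)
87 + o(G(T(2), 3)) = 87 + (-4 + (-66 + 4*2*3)) = 87 + (-4 + (-66 + 24)) = 87 + (-4 - 42) = 87 - 46 = 41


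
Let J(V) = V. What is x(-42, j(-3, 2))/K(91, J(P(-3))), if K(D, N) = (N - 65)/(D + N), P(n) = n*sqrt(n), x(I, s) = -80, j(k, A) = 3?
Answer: 117760/1063 - 9360*I*sqrt(3)/1063 ≈ 110.78 - 15.251*I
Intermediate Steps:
P(n) = n**(3/2)
K(D, N) = (-65 + N)/(D + N)
x(-42, j(-3, 2))/K(91, J(P(-3))) = -80*(91 + (-3)**(3/2))/(-65 + (-3)**(3/2)) = -80*(91 - 3*I*sqrt(3))/(-65 - 3*I*sqrt(3))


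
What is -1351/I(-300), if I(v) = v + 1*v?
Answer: 1351/600 ≈ 2.2517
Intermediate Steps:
I(v) = 2*v (I(v) = v + v = 2*v)
-1351/I(-300) = -1351/(2*(-300)) = -1351/(-600) = -1351*(-1/600) = 1351/600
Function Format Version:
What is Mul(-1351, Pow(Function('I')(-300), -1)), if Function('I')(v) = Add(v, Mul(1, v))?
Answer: Rational(1351, 600) ≈ 2.2517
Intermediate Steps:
Function('I')(v) = Mul(2, v) (Function('I')(v) = Add(v, v) = Mul(2, v))
Mul(-1351, Pow(Function('I')(-300), -1)) = Mul(-1351, Pow(Mul(2, -300), -1)) = Mul(-1351, Pow(-600, -1)) = Mul(-1351, Rational(-1, 600)) = Rational(1351, 600)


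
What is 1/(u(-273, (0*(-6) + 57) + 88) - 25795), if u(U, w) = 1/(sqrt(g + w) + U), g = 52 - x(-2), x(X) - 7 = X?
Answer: -479380797/12365629419124 + sqrt(3)/6182814709562 ≈ -3.8767e-5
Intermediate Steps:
x(X) = 7 + X
g = 47 (g = 52 - (7 - 2) = 52 - 1*5 = 52 - 5 = 47)
u(U, w) = 1/(U + sqrt(47 + w)) (u(U, w) = 1/(sqrt(47 + w) + U) = 1/(U + sqrt(47 + w)))
1/(u(-273, (0*(-6) + 57) + 88) - 25795) = 1/(1/(-273 + sqrt(47 + ((0*(-6) + 57) + 88))) - 25795) = 1/(1/(-273 + sqrt(47 + ((0 + 57) + 88))) - 25795) = 1/(1/(-273 + sqrt(47 + (57 + 88))) - 25795) = 1/(1/(-273 + sqrt(47 + 145)) - 25795) = 1/(1/(-273 + sqrt(192)) - 25795) = 1/(1/(-273 + 8*sqrt(3)) - 25795) = 1/(-25795 + 1/(-273 + 8*sqrt(3)))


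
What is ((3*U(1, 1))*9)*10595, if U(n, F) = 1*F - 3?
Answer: -572130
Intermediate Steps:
U(n, F) = -3 + F (U(n, F) = F - 3 = -3 + F)
((3*U(1, 1))*9)*10595 = ((3*(-3 + 1))*9)*10595 = ((3*(-2))*9)*10595 = -6*9*10595 = -54*10595 = -572130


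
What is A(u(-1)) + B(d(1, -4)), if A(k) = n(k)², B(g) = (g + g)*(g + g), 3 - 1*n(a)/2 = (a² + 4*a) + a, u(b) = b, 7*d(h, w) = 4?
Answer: 9668/49 ≈ 197.31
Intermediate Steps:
d(h, w) = 4/7 (d(h, w) = (⅐)*4 = 4/7)
n(a) = 6 - 10*a - 2*a² (n(a) = 6 - 2*((a² + 4*a) + a) = 6 - 2*(a² + 5*a) = 6 + (-10*a - 2*a²) = 6 - 10*a - 2*a²)
B(g) = 4*g² (B(g) = (2*g)*(2*g) = 4*g²)
A(k) = (6 - 10*k - 2*k²)²
A(u(-1)) + B(d(1, -4)) = 4*(-3 + (-1)² + 5*(-1))² + 4*(4/7)² = 4*(-3 + 1 - 5)² + 4*(16/49) = 4*(-7)² + 64/49 = 4*49 + 64/49 = 196 + 64/49 = 9668/49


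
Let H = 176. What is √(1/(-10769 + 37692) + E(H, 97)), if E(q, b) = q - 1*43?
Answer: 2*√24101200370/26923 ≈ 11.533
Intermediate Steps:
E(q, b) = -43 + q (E(q, b) = q - 43 = -43 + q)
√(1/(-10769 + 37692) + E(H, 97)) = √(1/(-10769 + 37692) + (-43 + 176)) = √(1/26923 + 133) = √(3580760/26923) = 2*√24101200370/26923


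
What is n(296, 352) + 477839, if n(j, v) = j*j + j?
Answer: 565751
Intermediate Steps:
n(j, v) = j + j² (n(j, v) = j² + j = j + j²)
n(296, 352) + 477839 = 296*(1 + 296) + 477839 = 296*297 + 477839 = 87912 + 477839 = 565751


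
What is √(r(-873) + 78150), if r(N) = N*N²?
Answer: I*√665260467 ≈ 25793.0*I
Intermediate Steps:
r(N) = N³
√(r(-873) + 78150) = √((-873)³ + 78150) = √(-665338617 + 78150) = √(-665260467) = I*√665260467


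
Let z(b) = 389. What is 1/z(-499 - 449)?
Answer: 1/389 ≈ 0.0025707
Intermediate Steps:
1/z(-499 - 449) = 1/389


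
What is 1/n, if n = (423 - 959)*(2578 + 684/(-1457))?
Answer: -1457/2012927632 ≈ -7.2382e-7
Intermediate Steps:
n = -2012927632/1457 (n = -536*(2578 + 684*(-1/1457)) = -536*(2578 - 684/1457) = -536*3755462/1457 = -2012927632/1457 ≈ -1.3816e+6)
1/n = 1/(-2012927632/1457) = -1457/2012927632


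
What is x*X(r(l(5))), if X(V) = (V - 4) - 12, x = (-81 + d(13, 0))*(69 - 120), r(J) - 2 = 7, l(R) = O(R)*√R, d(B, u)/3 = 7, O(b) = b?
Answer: -21420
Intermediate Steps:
d(B, u) = 21 (d(B, u) = 3*7 = 21)
l(R) = R^(3/2) (l(R) = R*√R = R^(3/2))
r(J) = 9 (r(J) = 2 + 7 = 9)
x = 3060 (x = (-81 + 21)*(69 - 120) = -60*(-51) = 3060)
X(V) = -16 + V (X(V) = (-4 + V) - 12 = -16 + V)
x*X(r(l(5))) = 3060*(-16 + 9) = 3060*(-7) = -21420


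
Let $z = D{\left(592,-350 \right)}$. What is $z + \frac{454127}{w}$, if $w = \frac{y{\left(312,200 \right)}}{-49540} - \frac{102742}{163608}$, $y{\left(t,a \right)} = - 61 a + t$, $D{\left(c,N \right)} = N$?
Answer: $- \frac{460232970184030}{393108347} \approx -1.1708 \cdot 10^{6}$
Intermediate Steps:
$y{\left(t,a \right)} = t - 61 a$
$w = - \frac{393108347}{1013142540}$ ($w = \frac{312 - 12200}{-49540} - \frac{102742}{163608} = \left(312 - 12200\right) \left(- \frac{1}{49540}\right) - \frac{51371}{81804} = \left(-11888\right) \left(- \frac{1}{49540}\right) - \frac{51371}{81804} = \frac{2972}{12385} - \frac{51371}{81804} = - \frac{393108347}{1013142540} \approx -0.38801$)
$z = -350$
$z + \frac{454127}{w} = -350 + \frac{454127}{- \frac{393108347}{1013142540}} = -350 + 454127 \left(- \frac{1013142540}{393108347}\right) = -350 - \frac{460095382262580}{393108347} = - \frac{460232970184030}{393108347}$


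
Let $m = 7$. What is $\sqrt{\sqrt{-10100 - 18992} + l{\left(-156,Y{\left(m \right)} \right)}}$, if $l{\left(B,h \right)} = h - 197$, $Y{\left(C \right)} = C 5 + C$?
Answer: $\sqrt{-155 + 2 i \sqrt{7273}} \approx 6.1429 + 13.883 i$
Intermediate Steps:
$Y{\left(C \right)} = 6 C$ ($Y{\left(C \right)} = 5 C + C = 6 C$)
$l{\left(B,h \right)} = -197 + h$
$\sqrt{\sqrt{-10100 - 18992} + l{\left(-156,Y{\left(m \right)} \right)}} = \sqrt{\sqrt{-10100 - 18992} + \left(-197 + 6 \cdot 7\right)} = \sqrt{\sqrt{-29092} + \left(-197 + 42\right)} = \sqrt{2 i \sqrt{7273} - 155} = \sqrt{-155 + 2 i \sqrt{7273}}$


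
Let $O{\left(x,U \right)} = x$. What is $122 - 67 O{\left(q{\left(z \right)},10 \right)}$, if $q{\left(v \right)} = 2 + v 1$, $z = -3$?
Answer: $189$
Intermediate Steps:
$q{\left(v \right)} = 2 + v$
$122 - 67 O{\left(q{\left(z \right)},10 \right)} = 122 - 67 \left(2 - 3\right) = 122 - -67 = 122 + 67 = 189$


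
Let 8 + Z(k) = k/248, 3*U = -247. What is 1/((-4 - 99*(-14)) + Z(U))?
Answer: 744/1022009 ≈ 0.00072798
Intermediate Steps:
U = -247/3 (U = (1/3)*(-247) = -247/3 ≈ -82.333)
Z(k) = -8 + k/248
1/((-4 - 99*(-14)) + Z(U)) = 1/((-4 - 99*(-14)) + (-8 + (1/248)*(-247/3))) = 1/((-4 + 1386) + (-8 - 247/744)) = 1/(1382 - 6199/744) = 1/(1022009/744) = 744/1022009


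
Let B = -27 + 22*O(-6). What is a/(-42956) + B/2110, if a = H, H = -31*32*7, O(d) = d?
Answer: 1955459/22659290 ≈ 0.086298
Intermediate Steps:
H = -6944 (H = -992*7 = -6944)
a = -6944
B = -159 (B = -27 + 22*(-6) = -27 - 132 = -159)
a/(-42956) + B/2110 = -6944/(-42956) - 159/2110 = -6944*(-1/42956) - 159*1/2110 = 1736/10739 - 159/2110 = 1955459/22659290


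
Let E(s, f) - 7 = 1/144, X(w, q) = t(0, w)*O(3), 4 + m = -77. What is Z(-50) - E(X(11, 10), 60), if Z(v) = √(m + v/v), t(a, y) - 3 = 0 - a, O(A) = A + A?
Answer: -1009/144 + 4*I*√5 ≈ -7.0069 + 8.9443*I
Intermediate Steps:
O(A) = 2*A
m = -81 (m = -4 - 77 = -81)
t(a, y) = 3 - a (t(a, y) = 3 + (0 - a) = 3 - a)
X(w, q) = 18 (X(w, q) = (3 - 1*0)*(2*3) = (3 + 0)*6 = 3*6 = 18)
E(s, f) = 1009/144 (E(s, f) = 7 + 1/144 = 1009/144)
Z(v) = 4*I*√5 (Z(v) = √(-81 + v/v) = √(-81 + 1) = √(-80) = 4*I*√5)
Z(-50) - E(X(11, 10), 60) = 4*I*√5 - 1*1009/144 = 4*I*√5 - 1009/144 = -1009/144 + 4*I*√5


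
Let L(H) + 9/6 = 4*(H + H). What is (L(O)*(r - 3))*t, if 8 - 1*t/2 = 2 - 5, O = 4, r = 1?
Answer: -1342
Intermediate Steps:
L(H) = -3/2 + 8*H (L(H) = -3/2 + 4*(H + H) = -3/2 + 4*(2*H) = -3/2 + 8*H)
t = 22 (t = 16 - 2*(2 - 5) = 16 - 2*(-3) = 16 + 6 = 22)
(L(O)*(r - 3))*t = ((-3/2 + 8*4)*(1 - 3))*22 = ((-3/2 + 32)*(-2))*22 = ((61/2)*(-2))*22 = -61*22 = -1342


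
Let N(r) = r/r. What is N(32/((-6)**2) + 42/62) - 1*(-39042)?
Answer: 39043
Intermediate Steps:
N(r) = 1
N(32/((-6)**2) + 42/62) - 1*(-39042) = 1 - 1*(-39042) = 1 + 39042 = 39043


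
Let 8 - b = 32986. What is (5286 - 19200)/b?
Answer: 6957/16489 ≈ 0.42192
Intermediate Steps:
b = -32978 (b = 8 - 1*32986 = 8 - 32986 = -32978)
(5286 - 19200)/b = (5286 - 19200)/(-32978) = -13914*(-1/32978) = 6957/16489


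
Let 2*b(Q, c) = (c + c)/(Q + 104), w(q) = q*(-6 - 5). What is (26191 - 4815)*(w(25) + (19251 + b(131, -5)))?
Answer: 19064634496/47 ≈ 4.0563e+8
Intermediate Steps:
w(q) = -11*q (w(q) = q*(-11) = -11*q)
b(Q, c) = c/(104 + Q) (b(Q, c) = ((c + c)/(Q + 104))/2 = ((2*c)/(104 + Q))/2 = (2*c/(104 + Q))/2 = c/(104 + Q))
(26191 - 4815)*(w(25) + (19251 + b(131, -5))) = (26191 - 4815)*(-11*25 + (19251 - 5/(104 + 131))) = 21376*(-275 + (19251 - 5/235)) = 21376*(-275 + (19251 - 5*1/235)) = 21376*(-275 + (19251 - 1/47)) = 21376*(-275 + 904796/47) = 21376*(891871/47) = 19064634496/47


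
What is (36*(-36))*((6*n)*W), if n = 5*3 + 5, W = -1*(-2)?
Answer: -311040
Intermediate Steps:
W = 2
n = 20 (n = 15 + 5 = 20)
(36*(-36))*((6*n)*W) = (36*(-36))*((6*20)*2) = -155520*2 = -1296*240 = -311040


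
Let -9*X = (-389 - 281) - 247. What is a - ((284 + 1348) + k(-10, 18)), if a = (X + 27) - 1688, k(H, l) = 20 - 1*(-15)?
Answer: -29035/9 ≈ -3226.1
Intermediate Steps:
k(H, l) = 35 (k(H, l) = 20 + 15 = 35)
X = 917/9 (X = -((-389 - 281) - 247)/9 = -(-670 - 247)/9 = -1/9*(-917) = 917/9 ≈ 101.89)
a = -14032/9 (a = (917/9 + 27) - 1688 = 1160/9 - 1688 = -14032/9 ≈ -1559.1)
a - ((284 + 1348) + k(-10, 18)) = -14032/9 - ((284 + 1348) + 35) = -14032/9 - (1632 + 35) = -14032/9 - 1*1667 = -14032/9 - 1667 = -29035/9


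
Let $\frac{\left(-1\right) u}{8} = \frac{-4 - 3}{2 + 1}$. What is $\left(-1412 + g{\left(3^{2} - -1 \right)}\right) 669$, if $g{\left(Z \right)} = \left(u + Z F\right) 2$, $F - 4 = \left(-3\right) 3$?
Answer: $-986552$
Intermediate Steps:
$F = -5$ ($F = 4 - 9 = -5$)
$u = \frac{56}{3}$ ($u = - 8 \frac{-4 - 3}{2 + 1} = - 8 \left(- \frac{7}{3}\right) = - 8 \left(\left(-7\right) \frac{1}{3}\right) = \left(-8\right) \left(- \frac{7}{3}\right) = \frac{56}{3} \approx 18.667$)
$g{\left(Z \right)} = \frac{112}{3} - 10 Z$ ($g{\left(Z \right)} = \left(\frac{56}{3} + Z \left(-5\right)\right) 2 = \left(\frac{56}{3} - 5 Z\right) 2 = \frac{112}{3} - 10 Z$)
$\left(-1412 + g{\left(3^{2} - -1 \right)}\right) 669 = \left(-1412 + \left(\frac{112}{3} - 10 \left(3^{2} - -1\right)\right)\right) 669 = \left(-1412 + \left(\frac{112}{3} - 10 \left(9 + 1\right)\right)\right) 669 = \left(-1412 + \left(\frac{112}{3} - 100\right)\right) 669 = \left(-1412 - \frac{188}{3}\right) 669 = \left(- \frac{4424}{3}\right) 669 = -986552$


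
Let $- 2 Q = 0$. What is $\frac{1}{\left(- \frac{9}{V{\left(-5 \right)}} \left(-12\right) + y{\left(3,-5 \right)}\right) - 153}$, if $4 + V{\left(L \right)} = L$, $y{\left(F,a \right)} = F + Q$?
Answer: $- \frac{1}{162} \approx -0.0061728$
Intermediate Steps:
$Q = 0$ ($Q = \left(- \frac{1}{2}\right) 0 = 0$)
$y{\left(F,a \right)} = F$ ($y{\left(F,a \right)} = F + 0 = F$)
$V{\left(L \right)} = -4 + L$
$\frac{1}{\left(- \frac{9}{V{\left(-5 \right)}} \left(-12\right) + y{\left(3,-5 \right)}\right) - 153} = \frac{1}{\left(- \frac{9}{-4 - 5} \left(-12\right) + 3\right) - 153} = \frac{1}{\left(- \frac{9}{-9} \left(-12\right) + 3\right) - 153} = \frac{1}{\left(\left(-9\right) \left(- \frac{1}{9}\right) \left(-12\right) + 3\right) - 153} = \frac{1}{\left(1 \left(-12\right) + 3\right) - 153} = \frac{1}{\left(-12 + 3\right) - 153} = \frac{1}{-9 - 153} = \frac{1}{-162} = - \frac{1}{162}$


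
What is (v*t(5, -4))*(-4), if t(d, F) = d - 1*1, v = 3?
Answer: -48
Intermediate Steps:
t(d, F) = -1 + d (t(d, F) = d - 1 = -1 + d)
(v*t(5, -4))*(-4) = (3*(-1 + 5))*(-4) = (3*4)*(-4) = 12*(-4) = -48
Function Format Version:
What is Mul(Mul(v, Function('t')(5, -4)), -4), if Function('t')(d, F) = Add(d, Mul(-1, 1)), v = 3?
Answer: -48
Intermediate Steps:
Function('t')(d, F) = Add(-1, d) (Function('t')(d, F) = Add(d, -1) = Add(-1, d))
Mul(Mul(v, Function('t')(5, -4)), -4) = Mul(Mul(3, Add(-1, 5)), -4) = Mul(Mul(3, 4), -4) = Mul(12, -4) = -48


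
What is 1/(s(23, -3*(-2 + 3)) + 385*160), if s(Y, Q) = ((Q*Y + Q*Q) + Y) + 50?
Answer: 1/61613 ≈ 1.6230e-5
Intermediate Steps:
s(Y, Q) = 50 + Y + Q**2 + Q*Y (s(Y, Q) = ((Q*Y + Q**2) + Y) + 50 = ((Q**2 + Q*Y) + Y) + 50 = (Y + Q**2 + Q*Y) + 50 = 50 + Y + Q**2 + Q*Y)
1/(s(23, -3*(-2 + 3)) + 385*160) = 1/((50 + 23 + (-3*(-2 + 3))**2 - 3*(-2 + 3)*23) + 385*160) = 1/((50 + 23 + (-3*1)**2 - 3*1*23) + 61600) = 1/((50 + 23 + (-3)**2 - 3*23) + 61600) = 1/((50 + 23 + 9 - 69) + 61600) = 1/(13 + 61600) = 1/61613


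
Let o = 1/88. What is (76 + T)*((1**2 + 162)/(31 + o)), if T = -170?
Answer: -1348336/2729 ≈ -494.08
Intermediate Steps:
o = 1/88 ≈ 0.011364
(76 + T)*((1**2 + 162)/(31 + o)) = (76 - 170)*((1**2 + 162)/(31 + 1/88)) = -94*(1 + 162)/2729/88 = -15322*88/2729 = -94*14344/2729 = -1348336/2729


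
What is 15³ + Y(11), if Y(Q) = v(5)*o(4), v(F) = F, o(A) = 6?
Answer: 3405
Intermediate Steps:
Y(Q) = 30 (Y(Q) = 5*6 = 30)
15³ + Y(11) = 15³ + 30 = 3375 + 30 = 3405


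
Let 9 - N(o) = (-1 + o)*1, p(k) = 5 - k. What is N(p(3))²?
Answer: 64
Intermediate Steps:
N(o) = 10 - o (N(o) = 9 - (-1 + o) = 9 + (1 - o) = 10 - o)
N(p(3))² = (10 - (5 - 1*3))² = (10 - (5 - 3))² = (10 - 1*2)² = (10 - 2)² = 8² = 64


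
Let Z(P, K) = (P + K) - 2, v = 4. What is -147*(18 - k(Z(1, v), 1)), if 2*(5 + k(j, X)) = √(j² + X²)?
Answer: -3381 + 147*√10/2 ≈ -3148.6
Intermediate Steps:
Z(P, K) = -2 + K + P (Z(P, K) = (K + P) - 2 = -2 + K + P)
k(j, X) = -5 + √(X² + j²)/2 (k(j, X) = -5 + √(j² + X²)/2 = -5 + √(X² + j²)/2)
-147*(18 - k(Z(1, v), 1)) = -147*(18 - (-5 + √(1² + (-2 + 4 + 1)²)/2)) = -147*(18 - (-5 + √(1 + 3²)/2)) = -147*(18 - (-5 + √(1 + 9)/2)) = -147*(18 - (-5 + √10/2)) = -147*(18 + (5 - √10/2)) = -147*(23 - √10/2) = -3381 + 147*√10/2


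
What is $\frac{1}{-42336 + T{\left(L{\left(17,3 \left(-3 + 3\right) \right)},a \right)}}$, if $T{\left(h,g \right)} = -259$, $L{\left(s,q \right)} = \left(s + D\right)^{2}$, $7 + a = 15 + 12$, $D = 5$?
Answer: $- \frac{1}{42595} \approx -2.3477 \cdot 10^{-5}$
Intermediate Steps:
$a = 20$ ($a = -7 + \left(15 + 12\right) = -7 + 27 = 20$)
$L{\left(s,q \right)} = \left(5 + s\right)^{2}$ ($L{\left(s,q \right)} = \left(s + 5\right)^{2} = \left(5 + s\right)^{2}$)
$\frac{1}{-42336 + T{\left(L{\left(17,3 \left(-3 + 3\right) \right)},a \right)}} = \frac{1}{-42336 - 259} = \frac{1}{-42595} = - \frac{1}{42595}$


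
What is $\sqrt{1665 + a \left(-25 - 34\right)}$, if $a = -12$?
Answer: $\sqrt{2373} \approx 48.713$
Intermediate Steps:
$\sqrt{1665 + a \left(-25 - 34\right)} = \sqrt{1665 - 12 \left(-25 - 34\right)} = \sqrt{1665 - -708} = \sqrt{1665 + 708} = \sqrt{2373}$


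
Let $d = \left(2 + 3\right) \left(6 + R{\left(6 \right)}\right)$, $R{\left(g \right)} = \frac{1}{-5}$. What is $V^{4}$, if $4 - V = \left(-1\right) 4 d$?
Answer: $207360000$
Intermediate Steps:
$R{\left(g \right)} = - \frac{1}{5}$
$d = 29$ ($d = \left(2 + 3\right) \left(6 - \frac{1}{5}\right) = 5 \cdot \frac{29}{5} = 29$)
$V = 120$ ($V = 4 - \left(-1\right) 4 \cdot 29 = 4 - \left(-4\right) 29 = 4 - -116 = 4 + 116 = 120$)
$V^{4} = 120^{4} = 207360000$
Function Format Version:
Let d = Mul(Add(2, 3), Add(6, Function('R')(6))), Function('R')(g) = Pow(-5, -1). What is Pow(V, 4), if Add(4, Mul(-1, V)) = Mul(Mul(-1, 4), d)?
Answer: 207360000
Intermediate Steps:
Function('R')(g) = Rational(-1, 5)
d = 29 (d = Mul(Add(2, 3), Add(6, Rational(-1, 5))) = Mul(5, Rational(29, 5)) = 29)
V = 120 (V = Add(4, Mul(-1, Mul(Mul(-1, 4), 29))) = Add(4, Mul(-1, Mul(-4, 29))) = Add(4, Mul(-1, -116)) = Add(4, 116) = 120)
Pow(V, 4) = Pow(120, 4) = 207360000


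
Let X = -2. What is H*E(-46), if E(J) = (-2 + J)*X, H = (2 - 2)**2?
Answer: 0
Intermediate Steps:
H = 0 (H = 0**2 = 0)
E(J) = 4 - 2*J (E(J) = (-2 + J)*(-2) = 4 - 2*J)
H*E(-46) = 0*(4 - 2*(-46)) = 0*(4 + 92) = 0*96 = 0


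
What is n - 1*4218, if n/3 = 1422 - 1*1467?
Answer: -4353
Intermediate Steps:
n = -135 (n = 3*(1422 - 1*1467) = 3*(1422 - 1467) = 3*(-45) = -135)
n - 1*4218 = -135 - 1*4218 = -135 - 4218 = -4353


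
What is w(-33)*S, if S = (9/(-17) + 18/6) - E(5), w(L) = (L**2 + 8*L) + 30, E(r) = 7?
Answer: -65835/17 ≈ -3872.6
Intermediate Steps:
w(L) = 30 + L**2 + 8*L
S = -77/17 (S = (9/(-17) + 18/6) - 1*7 = (9*(-1/17) + 18*(1/6)) - 7 = (-9/17 + 3) - 7 = 42/17 - 7 = -77/17 ≈ -4.5294)
w(-33)*S = (30 + (-33)**2 + 8*(-33))*(-77/17) = (30 + 1089 - 264)*(-77/17) = 855*(-77/17) = -65835/17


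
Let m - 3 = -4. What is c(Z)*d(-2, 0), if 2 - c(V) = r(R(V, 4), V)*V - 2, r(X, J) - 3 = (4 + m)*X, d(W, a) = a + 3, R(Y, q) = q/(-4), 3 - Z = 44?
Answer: 12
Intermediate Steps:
m = -1 (m = 3 - 4 = -1)
Z = -41 (Z = 3 - 1*44 = 3 - 44 = -41)
R(Y, q) = -q/4 (R(Y, q) = q*(-1/4) = -q/4)
d(W, a) = 3 + a
r(X, J) = 3 + 3*X (r(X, J) = 3 + (4 - 1)*X = 3 + 3*X)
c(V) = 4 (c(V) = 2 - ((3 + 3*(-1/4*4))*V - 2) = 2 - ((3 + 3*(-1))*V - 2) = 2 - ((3 - 3)*V - 2) = 2 - (0*V - 2) = 2 - (0 - 2) = 2 - 1*(-2) = 2 + 2 = 4)
c(Z)*d(-2, 0) = 4*(3 + 0) = 4*3 = 12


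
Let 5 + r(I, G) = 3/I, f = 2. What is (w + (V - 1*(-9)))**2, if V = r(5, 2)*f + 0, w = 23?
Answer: 13456/25 ≈ 538.24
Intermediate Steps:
r(I, G) = -5 + 3/I
V = -44/5 (V = (-5 + 3/5)*2 + 0 = -22/5*2 + 0 = -44/5 + 0 = -44/5 ≈ -8.8000)
(w + (V - 1*(-9)))**2 = (23 + (-44/5 - 1*(-9)))**2 = (23 + (-44/5 + 9))**2 = (23 + 1/5)**2 = (116/5)**2 = 13456/25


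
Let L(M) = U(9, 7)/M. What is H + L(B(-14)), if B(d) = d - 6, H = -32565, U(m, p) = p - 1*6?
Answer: -651301/20 ≈ -32565.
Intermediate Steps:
U(m, p) = -6 + p (U(m, p) = p - 6 = -6 + p)
B(d) = -6 + d
L(M) = 1/M (L(M) = (-6 + 7)/M = 1/M)
H + L(B(-14)) = -32565 + 1/(-6 - 14) = -32565 + 1/(-20) = -32565 - 1/20 = -651301/20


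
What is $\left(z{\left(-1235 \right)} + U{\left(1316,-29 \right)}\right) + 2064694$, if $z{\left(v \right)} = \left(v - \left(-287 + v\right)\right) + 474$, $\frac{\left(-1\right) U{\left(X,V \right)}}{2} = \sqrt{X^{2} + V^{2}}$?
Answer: $2065455 - 2 \sqrt{1732697} \approx 2.0628 \cdot 10^{6}$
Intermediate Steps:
$U{\left(X,V \right)} = - 2 \sqrt{V^{2} + X^{2}}$ ($U{\left(X,V \right)} = - 2 \sqrt{X^{2} + V^{2}} = - 2 \sqrt{V^{2} + X^{2}}$)
$z{\left(v \right)} = 761$ ($z{\left(v \right)} = 287 + 474 = 761$)
$\left(z{\left(-1235 \right)} + U{\left(1316,-29 \right)}\right) + 2064694 = \left(761 - 2 \sqrt{\left(-29\right)^{2} + 1316^{2}}\right) + 2064694 = \left(761 - 2 \sqrt{841 + 1731856}\right) + 2064694 = \left(761 - 2 \sqrt{1732697}\right) + 2064694 = 2065455 - 2 \sqrt{1732697}$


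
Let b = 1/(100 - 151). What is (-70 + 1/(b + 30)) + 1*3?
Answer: -102392/1529 ≈ -66.967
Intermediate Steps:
b = -1/51 (b = 1/(-51) = -1/51 ≈ -0.019608)
(-70 + 1/(b + 30)) + 1*3 = (-70 + 1/(-1/51 + 30)) + 1*3 = (-70 + 1/(1529/51)) + 3 = (-70 + 51/1529) + 3 = -106979/1529 + 3 = -102392/1529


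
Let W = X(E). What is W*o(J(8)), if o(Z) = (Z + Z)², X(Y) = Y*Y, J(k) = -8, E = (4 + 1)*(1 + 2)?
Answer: 57600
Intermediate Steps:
E = 15 (E = 5*3 = 15)
X(Y) = Y²
o(Z) = 4*Z² (o(Z) = (2*Z)² = 4*Z²)
W = 225 (W = 15² = 225)
W*o(J(8)) = 225*(4*(-8)²) = 225*(4*64) = 225*256 = 57600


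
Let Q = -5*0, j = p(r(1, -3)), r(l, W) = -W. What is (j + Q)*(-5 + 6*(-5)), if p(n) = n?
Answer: -105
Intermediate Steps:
j = 3 (j = -1*(-3) = 3)
Q = 0
(j + Q)*(-5 + 6*(-5)) = (3 + 0)*(-5 + 6*(-5)) = 3*(-5 - 30) = 3*(-35) = -105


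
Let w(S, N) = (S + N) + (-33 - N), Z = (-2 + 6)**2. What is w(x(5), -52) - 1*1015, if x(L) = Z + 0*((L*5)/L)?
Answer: -1032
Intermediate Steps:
Z = 16 (Z = 4**2 = 16)
x(L) = 16 (x(L) = 16 + 0*((L*5)/L) = 16 + 0*((5*L)/L) = 16 + 0*5 = 16 + 0 = 16)
w(S, N) = -33 + S (w(S, N) = (N + S) + (-33 - N) = -33 + S)
w(x(5), -52) - 1*1015 = (-33 + 16) - 1*1015 = -17 - 1015 = -1032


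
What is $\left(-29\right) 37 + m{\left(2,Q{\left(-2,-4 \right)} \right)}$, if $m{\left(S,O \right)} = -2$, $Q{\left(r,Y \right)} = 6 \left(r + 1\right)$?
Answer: $-1075$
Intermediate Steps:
$Q{\left(r,Y \right)} = 6 + 6 r$ ($Q{\left(r,Y \right)} = 6 \left(1 + r\right) = 6 + 6 r$)
$\left(-29\right) 37 + m{\left(2,Q{\left(-2,-4 \right)} \right)} = \left(-29\right) 37 - 2 = -1073 - 2 = -1075$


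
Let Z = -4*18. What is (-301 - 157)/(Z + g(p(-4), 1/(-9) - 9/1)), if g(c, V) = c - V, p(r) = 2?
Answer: 2061/274 ≈ 7.5219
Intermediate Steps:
Z = -72
(-301 - 157)/(Z + g(p(-4), 1/(-9) - 9/1)) = (-301 - 157)/(-72 + (2 - (1/(-9) - 9/1))) = -458/(-72 + (2 - (1*(-⅑) - 9*1))) = -458/(-72 + (2 - (-⅑ - 9))) = -458/(-72 + (2 - 1*(-82/9))) = -458/(-72 + (2 + 82/9)) = -458/(-72 + 100/9) = -458/(-548/9) = -458*(-9/548) = 2061/274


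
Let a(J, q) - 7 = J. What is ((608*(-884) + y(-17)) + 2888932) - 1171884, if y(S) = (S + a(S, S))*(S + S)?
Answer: 1180494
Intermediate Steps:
a(J, q) = 7 + J
y(S) = 2*S*(7 + 2*S) (y(S) = (S + (7 + S))*(S + S) = (7 + 2*S)*(2*S) = 2*S*(7 + 2*S))
((608*(-884) + y(-17)) + 2888932) - 1171884 = ((608*(-884) + 2*(-17)*(7 + 2*(-17))) + 2888932) - 1171884 = ((-537472 + 2*(-17)*(7 - 34)) + 2888932) - 1171884 = ((-537472 + 2*(-17)*(-27)) + 2888932) - 1171884 = ((-537472 + 918) + 2888932) - 1171884 = (-536554 + 2888932) - 1171884 = 2352378 - 1171884 = 1180494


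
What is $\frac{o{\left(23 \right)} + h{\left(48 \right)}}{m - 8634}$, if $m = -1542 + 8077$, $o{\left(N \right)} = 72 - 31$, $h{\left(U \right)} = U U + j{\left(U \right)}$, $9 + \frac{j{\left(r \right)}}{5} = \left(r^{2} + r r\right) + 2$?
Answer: $- \frac{25350}{2099} \approx -12.077$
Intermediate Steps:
$j{\left(r \right)} = -35 + 10 r^{2}$ ($j{\left(r \right)} = -45 + 5 \left(\left(r^{2} + r r\right) + 2\right) = -45 + 5 \left(\left(r^{2} + r^{2}\right) + 2\right) = -45 + 5 \left(2 r^{2} + 2\right) = -45 + 5 \left(2 + 2 r^{2}\right) = -45 + \left(10 + 10 r^{2}\right) = -35 + 10 r^{2}$)
$h{\left(U \right)} = -35 + 11 U^{2}$ ($h{\left(U \right)} = U U + \left(-35 + 10 U^{2}\right) = U^{2} + \left(-35 + 10 U^{2}\right) = -35 + 11 U^{2}$)
$o{\left(N \right)} = 41$
$m = 6535$
$\frac{o{\left(23 \right)} + h{\left(48 \right)}}{m - 8634} = \frac{41 - \left(35 - 11 \cdot 48^{2}\right)}{6535 - 8634} = \frac{41 + \left(-35 + 11 \cdot 2304\right)}{-2099} = \left(41 + \left(-35 + 25344\right)\right) \left(- \frac{1}{2099}\right) = \left(41 + 25309\right) \left(- \frac{1}{2099}\right) = 25350 \left(- \frac{1}{2099}\right) = - \frac{25350}{2099}$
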